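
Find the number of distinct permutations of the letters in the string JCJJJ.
5! / (1! × 4!) = 5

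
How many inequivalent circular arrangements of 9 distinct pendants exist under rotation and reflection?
(9-1)!/2 = 40320/2 = 20160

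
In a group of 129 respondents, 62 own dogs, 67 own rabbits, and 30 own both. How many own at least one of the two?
|A∪B| = |A| + |B| - |A∩B| = 62 + 67 - 30 = 99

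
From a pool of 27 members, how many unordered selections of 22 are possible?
C(27,22) = 27!/(22!×5!) = 80730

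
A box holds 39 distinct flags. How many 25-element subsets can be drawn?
C(39,25) = 39!/(25!×14!) = 15084504396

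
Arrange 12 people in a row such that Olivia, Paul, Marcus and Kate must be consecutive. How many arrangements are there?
Treat the 4 as one block: (12-4+1)! × 4! = 362880 × 24 = 8709120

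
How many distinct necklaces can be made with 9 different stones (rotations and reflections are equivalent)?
(9-1)!/2 = 40320/2 = 20160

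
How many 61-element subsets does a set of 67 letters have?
C(67,61) = 67!/(61!×6!) = 99795696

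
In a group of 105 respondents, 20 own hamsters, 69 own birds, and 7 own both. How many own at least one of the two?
|A∪B| = |A| + |B| - |A∩B| = 20 + 69 - 7 = 82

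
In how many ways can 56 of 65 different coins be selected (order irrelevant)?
C(65,56) = 65!/(56!×9!) = 31966749880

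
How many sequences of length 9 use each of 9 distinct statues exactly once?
9! = 362880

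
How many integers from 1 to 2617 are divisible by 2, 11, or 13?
⌊2617/2⌋+⌊2617/11⌋+⌊2617/13⌋ - ⌊2617/22⌋-⌊2617/26⌋-⌊2617/143⌋ + ⌊2617/286⌋ = 1308+237+201 - 118-100-18 + 9 = 1519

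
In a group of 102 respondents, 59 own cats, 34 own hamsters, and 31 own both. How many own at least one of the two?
|A∪B| = |A| + |B| - |A∩B| = 59 + 34 - 31 = 62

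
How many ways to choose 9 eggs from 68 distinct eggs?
C(68,9) = 68!/(9!×59!) = 49280065120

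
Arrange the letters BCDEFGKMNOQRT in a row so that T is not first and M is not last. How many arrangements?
By inclusion-exclusion: 13! - 2×(13-1)! + (13-2)! = 6227020800 - 958003200 + 39916800 = 5308934400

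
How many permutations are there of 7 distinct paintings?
7! = 5040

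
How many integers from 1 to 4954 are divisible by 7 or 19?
⌊4954/7⌋ + ⌊4954/19⌋ - ⌊4954/133⌋ = 707 + 260 - 37 = 930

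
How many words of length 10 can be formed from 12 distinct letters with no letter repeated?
P(12,10) = 12!/(12-10)! = 239500800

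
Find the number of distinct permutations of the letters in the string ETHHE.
5! / (2! × 1! × 2!) = 30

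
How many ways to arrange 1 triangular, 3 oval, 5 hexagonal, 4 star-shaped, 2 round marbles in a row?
15! / (1! × 3! × 5! × 4! × 2!) = 37837800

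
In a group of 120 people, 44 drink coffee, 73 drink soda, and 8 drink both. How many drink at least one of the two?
|A∪B| = |A| + |B| - |A∩B| = 44 + 73 - 8 = 109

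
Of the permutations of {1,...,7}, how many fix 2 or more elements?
Exactly j fixed points: C(7,j)·!(7-j); sum over j ≥ 2 (derangement numbers via !m = (m-1)·(!(m-1) + !(m-2)): !0..!5 = 1, 0, 1, 2, 9, 44). Σ_{j=2}^{7} C(7,j)·!(7-j) = C(7,2)·!5 + C(7,3)·!4 + C(7,4)·!3 + C(7,5)·!2 + C(7,6)·!1 + C(7,7)·!0 = 21·44 + 35·9 + 35·2 + 21·1 + 7·0 + 1·1 = 1331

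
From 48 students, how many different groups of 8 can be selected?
C(48,8) = 48!/(8!×40!) = 377348994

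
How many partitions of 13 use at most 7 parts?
By conjugation, equals partitions of 13 into parts ≤ 7. Let r_j(i) = number of partitions of i into parts ≤ j, for i = 0..13. r_1(i) = 1 for all i; r_j(i) = r_{j-1}(i) + r_j(i-j). Rows j = 2..7: ≤2: 1 1 2 2 3 3 4 4 5 5 6 6 7 7; ≤3: 1 1 2 3 4 5 7 8 10 12 14 16 19 21; ≤4: 1 1 2 3 5 6 9 11 15 18 23 27 34 39; ≤5: 1 1 2 3 5 7 10 13 18 23 30 37 47 57; ≤6: 1 1 2 3 5 7 11 14 20 26 35 44 58 71; ≤7: 1 1 2 3 5 7 11 15 21 28 38 49 65 82. r_7(13) = 82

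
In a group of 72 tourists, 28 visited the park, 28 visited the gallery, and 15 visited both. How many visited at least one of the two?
|A∪B| = |A| + |B| - |A∩B| = 28 + 28 - 15 = 41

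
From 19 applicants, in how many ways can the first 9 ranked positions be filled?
P(19,9) = 19!/(19-9)! = 33522128640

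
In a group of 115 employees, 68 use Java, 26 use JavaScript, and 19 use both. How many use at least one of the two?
|A∪B| = |A| + |B| - |A∩B| = 68 + 26 - 19 = 75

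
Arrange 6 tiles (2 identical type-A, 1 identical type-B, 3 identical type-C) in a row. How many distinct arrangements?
6! / (2! × 1! × 3!) = 60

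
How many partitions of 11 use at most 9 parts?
By conjugation, equals partitions of 11 into parts ≤ 9. Let r_j(i) = number of partitions of i into parts ≤ j, for i = 0..11. r_1(i) = 1 for all i; r_j(i) = r_{j-1}(i) + r_j(i-j). Rows j = 2..9: ≤2: 1 1 2 2 3 3 4 4 5 5 6 6; ≤3: 1 1 2 3 4 5 7 8 10 12 14 16; ≤4: 1 1 2 3 5 6 9 11 15 18 23 27; ≤5: 1 1 2 3 5 7 10 13 18 23 30 37; ≤6: 1 1 2 3 5 7 11 14 20 26 35 44; ≤7: 1 1 2 3 5 7 11 15 21 28 38 49; ≤8: 1 1 2 3 5 7 11 15 22 29 40 52; ≤9: 1 1 2 3 5 7 11 15 22 30 41 54. r_9(11) = 54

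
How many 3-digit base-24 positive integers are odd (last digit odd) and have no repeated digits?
Last∈{1,3,5,7,9,11,13,15,17,19,21,23}. Last=0: 0. Last nonzero: 12×22×P(22,1) = 5808. Total = 5808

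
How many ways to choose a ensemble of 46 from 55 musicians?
C(55,46) = 55!/(46!×9!) = 6358402050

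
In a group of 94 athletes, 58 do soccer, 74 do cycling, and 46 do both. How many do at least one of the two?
|A∪B| = |A| + |B| - |A∩B| = 58 + 74 - 46 = 86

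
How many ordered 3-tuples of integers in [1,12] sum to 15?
Coefficient of x^15 in (x + x² + ... + x^12)^3. By inclusion-exclusion on dice exceeding 12: Σ_j (-1)^j C(3,j)·C(15-1-12j, 2) = C(3,0)·C(14,2) - C(3,1)·C(2,2) = 1·91 - 3·1 = 88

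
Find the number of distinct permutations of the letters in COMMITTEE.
9! / (1! × 1! × 2! × 1! × 2! × 2!) = 45360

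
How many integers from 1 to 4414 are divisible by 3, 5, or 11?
⌊4414/3⌋+⌊4414/5⌋+⌊4414/11⌋ - ⌊4414/15⌋-⌊4414/33⌋-⌊4414/55⌋ + ⌊4414/165⌋ = 1471+882+401 - 294-133-80 + 26 = 2273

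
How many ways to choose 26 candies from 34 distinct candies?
C(34,26) = 34!/(26!×8!) = 18156204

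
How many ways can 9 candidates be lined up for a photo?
9! = 362880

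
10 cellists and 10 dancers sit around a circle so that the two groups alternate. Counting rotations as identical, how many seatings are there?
Fix one of the cellists: (10-1)! ways for the remaining cellists, × 10! ways for the dancers = 362880 × 3628800 = 1316818944000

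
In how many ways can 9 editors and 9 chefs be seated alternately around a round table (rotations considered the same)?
Fix one of the editors: (9-1)! ways for the remaining editors, × 9! ways for the chefs = 40320 × 362880 = 14631321600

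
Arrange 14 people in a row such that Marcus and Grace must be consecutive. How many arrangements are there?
Treat the 2 as one block: (14-2+1)! × 2! = 6227020800 × 2 = 12454041600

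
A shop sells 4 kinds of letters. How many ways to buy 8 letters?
C(8+4-1, 4-1) = C(11, 3) = 165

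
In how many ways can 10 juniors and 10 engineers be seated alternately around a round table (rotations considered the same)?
Fix one of the juniors: (10-1)! ways for the remaining juniors, × 10! ways for the engineers = 362880 × 3628800 = 1316818944000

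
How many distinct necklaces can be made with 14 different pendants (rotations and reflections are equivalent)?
(14-1)!/2 = 6227020800/2 = 3113510400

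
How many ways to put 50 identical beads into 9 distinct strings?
C(50+9-1, 9-1) = C(58, 8) = 1916797311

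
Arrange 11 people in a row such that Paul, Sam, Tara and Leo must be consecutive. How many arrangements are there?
Treat the 4 as one block: (11-4+1)! × 4! = 40320 × 24 = 967680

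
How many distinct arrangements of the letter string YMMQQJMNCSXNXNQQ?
16! / (1! × 1! × 4! × 3! × 1! × 1! × 3! × 2!) = 12108096000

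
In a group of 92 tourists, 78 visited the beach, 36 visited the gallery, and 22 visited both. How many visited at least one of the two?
|A∪B| = |A| + |B| - |A∩B| = 78 + 36 - 22 = 92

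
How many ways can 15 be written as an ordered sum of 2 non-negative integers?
C(15+2-1, 2-1) = C(16, 1) = 16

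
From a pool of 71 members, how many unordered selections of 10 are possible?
C(71,10) = 71!/(10!×61!) = 461738052776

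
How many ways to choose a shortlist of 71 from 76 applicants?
C(76,71) = 76!/(71!×5!) = 18474840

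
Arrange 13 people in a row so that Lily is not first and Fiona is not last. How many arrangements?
By inclusion-exclusion: 13! - 2×(13-1)! + (13-2)! = 6227020800 - 958003200 + 39916800 = 5308934400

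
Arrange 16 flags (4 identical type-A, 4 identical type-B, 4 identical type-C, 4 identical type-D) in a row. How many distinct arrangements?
16! / (4! × 4! × 4! × 4!) = 63063000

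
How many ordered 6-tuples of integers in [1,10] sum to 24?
Coefficient of x^24 in (x + x² + ... + x^10)^6. By inclusion-exclusion on dice exceeding 10: Σ_j (-1)^j C(6,j)·C(24-1-10j, 5) = C(6,0)·C(23,5) - C(6,1)·C(13,5) = 1·33649 - 6·1287 = 25927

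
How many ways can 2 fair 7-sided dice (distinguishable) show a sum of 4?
Coefficient of x^4 in (x + x² + ... + x^7)^2. By inclusion-exclusion on dice exceeding 7: Σ_j (-1)^j C(2,j)·C(4-1-7j, 1) = C(2,0)·C(3,1) = 1·3 = 3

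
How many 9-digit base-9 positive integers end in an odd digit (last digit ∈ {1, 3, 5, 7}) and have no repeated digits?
Last∈{1,3,5,7}. Last=0: 0. Last nonzero: 4×7×P(7,7) = 141120. Total = 141120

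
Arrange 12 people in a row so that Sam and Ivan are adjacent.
Treat as block: (12-1)! × 2! = 39916800 × 2 = 79833600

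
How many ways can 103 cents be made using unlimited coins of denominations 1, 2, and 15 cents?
Coefficient of x^103 in 1/(1-x^1) · 1/(1-x^2) · 1/(1-x^15). Case on j = number of 15-cent coins (j = 0..6); remainder r = 103 - 15j is made from {1,2} in ⌊r/2⌋+1 ways. r = 103, 88, 73, 58, 43, 28, 13 → 52 + 45 + 37 + 30 + 22 + 15 + 7 = 208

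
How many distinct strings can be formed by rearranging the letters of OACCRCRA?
8! / (2! × 1! × 3! × 2!) = 1680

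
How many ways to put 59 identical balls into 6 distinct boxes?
C(59+6-1, 6-1) = C(64, 5) = 7624512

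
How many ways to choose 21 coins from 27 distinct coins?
C(27,21) = 27!/(21!×6!) = 296010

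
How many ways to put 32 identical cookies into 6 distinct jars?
C(32+6-1, 6-1) = C(37, 5) = 435897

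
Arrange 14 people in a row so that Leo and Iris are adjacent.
Treat as block: (14-1)! × 2! = 6227020800 × 2 = 12454041600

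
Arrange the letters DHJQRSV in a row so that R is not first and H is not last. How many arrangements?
By inclusion-exclusion: 7! - 2×(7-1)! + (7-2)! = 5040 - 1440 + 120 = 3720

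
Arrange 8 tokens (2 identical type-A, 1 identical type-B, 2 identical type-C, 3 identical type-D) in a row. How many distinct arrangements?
8! / (2! × 1! × 2! × 3!) = 1680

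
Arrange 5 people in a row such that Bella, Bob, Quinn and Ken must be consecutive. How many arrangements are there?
Treat the 4 as one block: (5-4+1)! × 4! = 2 × 24 = 48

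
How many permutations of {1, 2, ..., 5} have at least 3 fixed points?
Exactly j fixed points: C(5,j)·!(5-j); sum over j ≥ 3 (derangement numbers via !m = (m-1)·(!(m-1) + !(m-2)): !0..!2 = 1, 0, 1). Σ_{j=3}^{5} C(5,j)·!(5-j) = C(5,3)·!2 + C(5,4)·!1 + C(5,5)·!0 = 10·1 + 5·0 + 1·1 = 11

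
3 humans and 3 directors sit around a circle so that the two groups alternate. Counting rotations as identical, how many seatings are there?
Fix one of the humans: (3-1)! ways for the remaining humans, × 3! ways for the directors = 2 × 6 = 12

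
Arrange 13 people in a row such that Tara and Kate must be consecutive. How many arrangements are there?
Treat the 2 as one block: (13-2+1)! × 2! = 479001600 × 2 = 958003200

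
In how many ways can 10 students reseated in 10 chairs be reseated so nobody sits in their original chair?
!10 = Σ_{j=0}^{10} (-1)^j·10!/j! = 3628800 - 3628800 + 1814400 - 604800 + 151200 - 30240 + 5040 - 720 + 90 - 10 + 1 = 1334961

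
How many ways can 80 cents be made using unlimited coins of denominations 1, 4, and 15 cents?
Coefficient of x^80 in 1/(1-x^1) · 1/(1-x^4) · 1/(1-x^15). Case on j = number of 15-cent coins (j = 0..5); remainder r = 80 - 15j is made from {1,4} in ⌊r/4⌋+1 ways. r = 80, 65, 50, 35, 20, 5 → 21 + 17 + 13 + 9 + 6 + 2 = 68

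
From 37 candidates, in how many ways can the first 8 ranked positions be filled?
P(37,8) = 37!/(37-8)! = 1556675366400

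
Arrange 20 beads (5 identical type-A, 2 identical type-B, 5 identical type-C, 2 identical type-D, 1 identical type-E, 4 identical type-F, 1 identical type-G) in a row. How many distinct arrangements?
20! / (5! × 2! × 5! × 2! × 1! × 4! × 1!) = 1759911753600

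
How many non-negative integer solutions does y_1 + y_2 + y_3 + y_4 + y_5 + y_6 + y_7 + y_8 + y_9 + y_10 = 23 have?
C(23+10-1, 10-1) = C(32, 9) = 28048800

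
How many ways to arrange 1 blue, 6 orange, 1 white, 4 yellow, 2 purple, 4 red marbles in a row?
18! / (1! × 6! × 1! × 4! × 2! × 4!) = 7718911200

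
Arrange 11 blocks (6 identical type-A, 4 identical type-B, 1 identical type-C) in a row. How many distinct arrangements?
11! / (6! × 4! × 1!) = 2310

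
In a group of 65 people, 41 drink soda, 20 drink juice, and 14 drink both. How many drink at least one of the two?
|A∪B| = |A| + |B| - |A∩B| = 41 + 20 - 14 = 47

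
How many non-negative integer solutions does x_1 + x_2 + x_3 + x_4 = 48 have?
C(48+4-1, 4-1) = C(51, 3) = 20825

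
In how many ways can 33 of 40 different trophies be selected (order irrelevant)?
C(40,33) = 40!/(33!×7!) = 18643560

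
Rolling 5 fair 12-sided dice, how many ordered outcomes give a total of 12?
Coefficient of x^12 in (x + x² + ... + x^12)^5. By inclusion-exclusion on dice exceeding 12: Σ_j (-1)^j C(5,j)·C(12-1-12j, 4) = C(5,0)·C(11,4) = 1·330 = 330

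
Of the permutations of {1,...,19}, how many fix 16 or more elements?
Exactly j fixed points: C(19,j)·!(19-j); sum over j ≥ 16 (derangement numbers via !m = (m-1)·(!(m-1) + !(m-2)): !0..!3 = 1, 0, 1, 2). Σ_{j=16}^{19} C(19,j)·!(19-j) = C(19,16)·!3 + C(19,17)·!2 + C(19,18)·!1 + C(19,19)·!0 = 969·2 + 171·1 + 19·0 + 1·1 = 2110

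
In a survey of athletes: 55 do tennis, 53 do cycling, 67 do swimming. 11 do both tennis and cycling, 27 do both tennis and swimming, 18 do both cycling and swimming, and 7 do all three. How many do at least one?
|A∪B∪C| = 55+53+67-11-27-18+7 = 126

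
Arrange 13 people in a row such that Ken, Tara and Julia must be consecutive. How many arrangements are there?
Treat the 3 as one block: (13-3+1)! × 3! = 39916800 × 6 = 239500800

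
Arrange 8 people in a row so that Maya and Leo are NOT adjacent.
Total - adjacent = 8! - (8-1)!×2 = 40320 - 10080 = 30240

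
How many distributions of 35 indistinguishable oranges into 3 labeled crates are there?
C(35+3-1, 3-1) = C(37, 2) = 666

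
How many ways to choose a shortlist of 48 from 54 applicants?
C(54,48) = 54!/(48!×6!) = 25827165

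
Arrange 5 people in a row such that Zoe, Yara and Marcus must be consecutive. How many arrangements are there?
Treat the 3 as one block: (5-3+1)! × 3! = 6 × 6 = 36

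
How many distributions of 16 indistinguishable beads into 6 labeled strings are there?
C(16+6-1, 6-1) = C(21, 5) = 20349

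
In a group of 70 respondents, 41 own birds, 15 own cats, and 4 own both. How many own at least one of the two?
|A∪B| = |A| + |B| - |A∩B| = 41 + 15 - 4 = 52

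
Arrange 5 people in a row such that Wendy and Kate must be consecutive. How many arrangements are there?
Treat the 2 as one block: (5-2+1)! × 2! = 24 × 2 = 48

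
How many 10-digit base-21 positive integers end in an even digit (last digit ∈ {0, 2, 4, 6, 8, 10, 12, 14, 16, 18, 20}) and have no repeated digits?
Last∈{0,2,4,6,8,10,12,14,16,18,20}. Last=0: 60949324800. Last nonzero: 10×19×P(19,8) = 579018585600. Total = 639967910400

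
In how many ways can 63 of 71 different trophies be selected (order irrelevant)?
C(71,63) = 71!/(63!×8!) = 10639125640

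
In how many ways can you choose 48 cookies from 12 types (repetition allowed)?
C(48+12-1, 12-1) = C(59, 11) = 279871768995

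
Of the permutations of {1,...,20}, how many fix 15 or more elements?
Exactly j fixed points: C(20,j)·!(20-j); sum over j ≥ 15 (derangement numbers via !m = (m-1)·(!(m-1) + !(m-2)): !0..!5 = 1, 0, 1, 2, 9, 44). Σ_{j=15}^{20} C(20,j)·!(20-j) = C(20,15)·!5 + C(20,16)·!4 + C(20,17)·!3 + C(20,18)·!2 + C(20,19)·!1 + C(20,20)·!0 = 15504·44 + 4845·9 + 1140·2 + 190·1 + 20·0 + 1·1 = 728252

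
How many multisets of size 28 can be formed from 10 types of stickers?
C(28+10-1, 10-1) = C(37, 9) = 124403620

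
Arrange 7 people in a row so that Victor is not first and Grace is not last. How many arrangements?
By inclusion-exclusion: 7! - 2×(7-1)! + (7-2)! = 5040 - 1440 + 120 = 3720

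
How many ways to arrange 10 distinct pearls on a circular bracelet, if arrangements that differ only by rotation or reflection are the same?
(10-1)!/2 = 362880/2 = 181440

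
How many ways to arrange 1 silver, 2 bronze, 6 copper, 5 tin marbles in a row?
14! / (1! × 2! × 6! × 5!) = 504504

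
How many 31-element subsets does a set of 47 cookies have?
C(47,31) = 47!/(31!×16!) = 1503232609098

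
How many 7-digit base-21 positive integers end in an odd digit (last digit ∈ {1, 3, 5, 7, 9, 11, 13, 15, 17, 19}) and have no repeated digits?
Last∈{1,3,5,7,9,11,13,15,17,19}. Last=0: 0. Last nonzero: 10×19×P(19,5) = 265118400. Total = 265118400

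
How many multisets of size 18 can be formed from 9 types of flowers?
C(18+9-1, 9-1) = C(26, 8) = 1562275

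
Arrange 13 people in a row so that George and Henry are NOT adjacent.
Total - adjacent = 13! - (13-1)!×2 = 6227020800 - 958003200 = 5269017600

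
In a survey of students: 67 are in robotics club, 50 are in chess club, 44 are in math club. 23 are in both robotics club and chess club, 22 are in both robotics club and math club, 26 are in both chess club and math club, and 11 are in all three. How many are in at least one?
|A∪B∪C| = 67+50+44-23-22-26+11 = 101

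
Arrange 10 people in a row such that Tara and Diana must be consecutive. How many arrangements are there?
Treat the 2 as one block: (10-2+1)! × 2! = 362880 × 2 = 725760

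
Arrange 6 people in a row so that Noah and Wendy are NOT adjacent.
Total - adjacent = 6! - (6-1)!×2 = 720 - 240 = 480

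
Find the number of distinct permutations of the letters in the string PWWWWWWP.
8! / (2! × 6!) = 28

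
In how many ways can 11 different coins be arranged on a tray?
11! = 39916800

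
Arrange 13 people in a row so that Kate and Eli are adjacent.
Treat as block: (13-1)! × 2! = 479001600 × 2 = 958003200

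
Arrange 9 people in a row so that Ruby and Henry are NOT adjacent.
Total - adjacent = 9! - (9-1)!×2 = 362880 - 80640 = 282240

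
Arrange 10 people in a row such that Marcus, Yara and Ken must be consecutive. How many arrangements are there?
Treat the 3 as one block: (10-3+1)! × 3! = 40320 × 6 = 241920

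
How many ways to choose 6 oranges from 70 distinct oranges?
C(70,6) = 70!/(6!×64!) = 131115985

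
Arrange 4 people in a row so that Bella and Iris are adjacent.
Treat as block: (4-1)! × 2! = 6 × 2 = 12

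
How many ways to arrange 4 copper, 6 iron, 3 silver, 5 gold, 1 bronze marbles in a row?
19! / (4! × 6! × 3! × 5! × 1!) = 9777287520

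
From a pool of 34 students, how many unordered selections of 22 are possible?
C(34,22) = 34!/(22!×12!) = 548354040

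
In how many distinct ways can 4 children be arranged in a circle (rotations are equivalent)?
Circular: fix one position, arrange the rest. (4-1)! = 6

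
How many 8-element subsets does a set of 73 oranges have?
C(73,8) = 73!/(8!×65!) = 13442126049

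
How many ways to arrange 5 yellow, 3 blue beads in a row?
8! / (5! × 3!) = 56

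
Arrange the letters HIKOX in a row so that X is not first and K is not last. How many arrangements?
By inclusion-exclusion: 5! - 2×(5-1)! + (5-2)! = 120 - 48 + 6 = 78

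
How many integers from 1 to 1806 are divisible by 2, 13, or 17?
⌊1806/2⌋+⌊1806/13⌋+⌊1806/17⌋ - ⌊1806/26⌋-⌊1806/34⌋-⌊1806/221⌋ + ⌊1806/442⌋ = 903+138+106 - 69-53-8 + 4 = 1021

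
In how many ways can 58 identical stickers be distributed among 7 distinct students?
C(58+7-1, 7-1) = C(64, 6) = 74974368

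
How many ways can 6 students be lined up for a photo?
6! = 720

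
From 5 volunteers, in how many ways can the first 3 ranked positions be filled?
P(5,3) = 5!/(5-3)! = 60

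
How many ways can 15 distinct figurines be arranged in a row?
15! = 1307674368000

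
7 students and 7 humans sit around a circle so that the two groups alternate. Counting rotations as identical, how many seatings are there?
Fix one of the students: (7-1)! ways for the remaining students, × 7! ways for the humans = 720 × 5040 = 3628800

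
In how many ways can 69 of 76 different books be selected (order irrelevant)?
C(76,69) = 76!/(69!×7!) = 2186189400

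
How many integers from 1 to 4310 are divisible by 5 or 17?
⌊4310/5⌋ + ⌊4310/17⌋ - ⌊4310/85⌋ = 862 + 253 - 50 = 1065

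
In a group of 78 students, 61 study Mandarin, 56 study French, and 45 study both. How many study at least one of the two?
|A∪B| = |A| + |B| - |A∩B| = 61 + 56 - 45 = 72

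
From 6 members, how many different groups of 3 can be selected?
C(6,3) = 6!/(3!×3!) = 20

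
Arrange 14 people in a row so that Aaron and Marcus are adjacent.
Treat as block: (14-1)! × 2! = 6227020800 × 2 = 12454041600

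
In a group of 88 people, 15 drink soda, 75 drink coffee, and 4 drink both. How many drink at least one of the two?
|A∪B| = |A| + |B| - |A∩B| = 15 + 75 - 4 = 86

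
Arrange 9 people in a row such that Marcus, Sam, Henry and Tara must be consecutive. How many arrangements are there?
Treat the 4 as one block: (9-4+1)! × 4! = 720 × 24 = 17280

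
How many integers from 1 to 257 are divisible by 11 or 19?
⌊257/11⌋ + ⌊257/19⌋ - ⌊257/209⌋ = 23 + 13 - 1 = 35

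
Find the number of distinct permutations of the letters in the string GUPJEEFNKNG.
11! / (1! × 1! × 2! × 1! × 2! × 1! × 1! × 2!) = 4989600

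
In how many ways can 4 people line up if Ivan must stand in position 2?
Fix one position: (4-1)! = 6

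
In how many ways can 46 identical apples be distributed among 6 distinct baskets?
C(46+6-1, 6-1) = C(51, 5) = 2349060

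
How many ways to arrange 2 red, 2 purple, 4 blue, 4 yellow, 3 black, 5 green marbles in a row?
20! / (2! × 2! × 4! × 4! × 3! × 5!) = 1466593128000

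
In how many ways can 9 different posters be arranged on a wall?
9! = 362880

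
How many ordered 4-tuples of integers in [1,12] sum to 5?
Coefficient of x^5 in (x + x² + ... + x^12)^4. By inclusion-exclusion on dice exceeding 12: Σ_j (-1)^j C(4,j)·C(5-1-12j, 3) = C(4,0)·C(4,3) = 1·4 = 4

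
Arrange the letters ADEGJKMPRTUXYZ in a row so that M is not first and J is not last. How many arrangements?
By inclusion-exclusion: 14! - 2×(14-1)! + (14-2)! = 87178291200 - 12454041600 + 479001600 = 75203251200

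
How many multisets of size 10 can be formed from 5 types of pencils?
C(10+5-1, 5-1) = C(14, 4) = 1001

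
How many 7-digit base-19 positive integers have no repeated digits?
First digit: 18 choices (nonzero). Then descending: 18 × 18 × 17 × 16 × 15 × 14 × 13 = 240589440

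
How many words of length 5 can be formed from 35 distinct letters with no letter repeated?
P(35,5) = 35!/(35-5)! = 38955840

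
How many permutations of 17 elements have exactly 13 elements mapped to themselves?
Choose the 13 fixed points C(17,13) = 2380, derange the rest: !4 = Σ_{j=0}^{4} (-1)^j·4!/j! = 24 - 24 + 12 - 4 + 1 = 9. Product = 2380 × 9 = 21420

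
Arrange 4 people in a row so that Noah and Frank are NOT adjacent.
Total - adjacent = 4! - (4-1)!×2 = 24 - 12 = 12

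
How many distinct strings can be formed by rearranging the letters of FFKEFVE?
7! / (1! × 2! × 3! × 1!) = 420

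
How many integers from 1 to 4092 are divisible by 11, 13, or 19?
⌊4092/11⌋+⌊4092/13⌋+⌊4092/19⌋ - ⌊4092/143⌋-⌊4092/209⌋-⌊4092/247⌋ + ⌊4092/2717⌋ = 372+314+215 - 28-19-16 + 1 = 839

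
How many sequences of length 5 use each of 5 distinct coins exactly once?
5! = 120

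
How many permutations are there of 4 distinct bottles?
4! = 24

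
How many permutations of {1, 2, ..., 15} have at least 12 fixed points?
Exactly j fixed points: C(15,j)·!(15-j); sum over j ≥ 12 (derangement numbers via !m = (m-1)·(!(m-1) + !(m-2)): !0..!3 = 1, 0, 1, 2). Σ_{j=12}^{15} C(15,j)·!(15-j) = C(15,12)·!3 + C(15,13)·!2 + C(15,14)·!1 + C(15,15)·!0 = 455·2 + 105·1 + 15·0 + 1·1 = 1016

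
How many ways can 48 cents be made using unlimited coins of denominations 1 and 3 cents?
Coefficient of x^48 in 1/(1-x^1) · 1/(1-x^3). Use j coins of 3 for j = 0..⌊48/3⌋ = 16, the rest in 1s: 16 + 1 = 17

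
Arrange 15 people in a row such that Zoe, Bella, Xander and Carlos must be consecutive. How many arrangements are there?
Treat the 4 as one block: (15-4+1)! × 4! = 479001600 × 24 = 11496038400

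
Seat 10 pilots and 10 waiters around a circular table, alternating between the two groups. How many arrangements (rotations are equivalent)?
Fix one of the pilots: (10-1)! ways for the remaining pilots, × 10! ways for the waiters = 362880 × 3628800 = 1316818944000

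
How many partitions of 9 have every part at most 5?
Let r_j(i) = number of partitions of i into parts ≤ j, for i = 0..9. r_1(i) = 1 for all i; r_j(i) = r_{j-1}(i) + r_j(i-j). Rows j = 2..5: ≤2: 1 1 2 2 3 3 4 4 5 5; ≤3: 1 1 2 3 4 5 7 8 10 12; ≤4: 1 1 2 3 5 6 9 11 15 18; ≤5: 1 1 2 3 5 7 10 13 18 23. r_5(9) = 23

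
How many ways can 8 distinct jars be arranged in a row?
8! = 40320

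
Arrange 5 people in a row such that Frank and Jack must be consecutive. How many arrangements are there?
Treat the 2 as one block: (5-2+1)! × 2! = 24 × 2 = 48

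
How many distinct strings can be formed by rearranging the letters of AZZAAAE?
7! / (1! × 4! × 2!) = 105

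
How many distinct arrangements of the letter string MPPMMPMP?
8! / (4! × 4!) = 70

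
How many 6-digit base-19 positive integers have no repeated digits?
First digit: 18 choices (nonzero). Then descending: 18 × 18 × 17 × 16 × 15 × 14 = 18506880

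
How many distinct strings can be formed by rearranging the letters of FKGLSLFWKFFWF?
13! / (1! × 2! × 1! × 5! × 2! × 2!) = 6486480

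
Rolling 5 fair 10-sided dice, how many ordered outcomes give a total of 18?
Coefficient of x^18 in (x + x² + ... + x^10)^5. By inclusion-exclusion on dice exceeding 10: Σ_j (-1)^j C(5,j)·C(18-1-10j, 4) = C(5,0)·C(17,4) - C(5,1)·C(7,4) = 1·2380 - 5·35 = 2205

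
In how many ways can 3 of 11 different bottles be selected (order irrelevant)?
C(11,3) = 11!/(3!×8!) = 165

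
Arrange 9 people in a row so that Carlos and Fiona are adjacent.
Treat as block: (9-1)! × 2! = 40320 × 2 = 80640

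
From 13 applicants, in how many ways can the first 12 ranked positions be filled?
P(13,12) = 13!/(13-12)! = 6227020800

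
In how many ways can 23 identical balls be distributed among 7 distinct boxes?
C(23+7-1, 7-1) = C(29, 6) = 475020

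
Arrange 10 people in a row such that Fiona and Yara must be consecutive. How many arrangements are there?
Treat the 2 as one block: (10-2+1)! × 2! = 362880 × 2 = 725760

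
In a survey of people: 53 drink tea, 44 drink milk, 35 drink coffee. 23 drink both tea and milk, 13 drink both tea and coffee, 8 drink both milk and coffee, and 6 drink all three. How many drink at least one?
|A∪B∪C| = 53+44+35-23-13-8+6 = 94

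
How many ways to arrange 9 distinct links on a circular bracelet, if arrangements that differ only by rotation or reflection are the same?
(9-1)!/2 = 40320/2 = 20160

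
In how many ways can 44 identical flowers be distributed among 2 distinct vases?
C(44+2-1, 2-1) = C(45, 1) = 45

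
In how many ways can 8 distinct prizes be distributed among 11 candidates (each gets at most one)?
P(11,8) = 11!/(11-8)! = 6652800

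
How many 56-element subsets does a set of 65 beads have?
C(65,56) = 65!/(56!×9!) = 31966749880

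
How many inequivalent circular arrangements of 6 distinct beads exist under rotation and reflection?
(6-1)!/2 = 120/2 = 60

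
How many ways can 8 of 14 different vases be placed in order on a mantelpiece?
P(14,8) = 14!/(14-8)! = 121080960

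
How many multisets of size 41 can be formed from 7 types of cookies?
C(41+7-1, 7-1) = C(47, 6) = 10737573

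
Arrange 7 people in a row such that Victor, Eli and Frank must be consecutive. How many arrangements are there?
Treat the 3 as one block: (7-3+1)! × 3! = 120 × 6 = 720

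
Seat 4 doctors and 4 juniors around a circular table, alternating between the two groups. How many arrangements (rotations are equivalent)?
Fix one of the doctors: (4-1)! ways for the remaining doctors, × 4! ways for the juniors = 6 × 24 = 144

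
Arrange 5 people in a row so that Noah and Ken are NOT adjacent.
Total - adjacent = 5! - (5-1)!×2 = 120 - 48 = 72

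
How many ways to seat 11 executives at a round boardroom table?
Circular: fix one position, arrange the rest. (11-1)! = 3628800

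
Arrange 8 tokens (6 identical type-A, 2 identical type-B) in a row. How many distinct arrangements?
8! / (6! × 2!) = 28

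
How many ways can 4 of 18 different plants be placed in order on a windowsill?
P(18,4) = 18!/(18-4)! = 73440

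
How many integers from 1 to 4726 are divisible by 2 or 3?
⌊4726/2⌋ + ⌊4726/3⌋ - ⌊4726/6⌋ = 2363 + 1575 - 787 = 3151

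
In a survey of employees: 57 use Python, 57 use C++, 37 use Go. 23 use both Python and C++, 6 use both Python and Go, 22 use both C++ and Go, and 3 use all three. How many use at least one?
|A∪B∪C| = 57+57+37-23-6-22+3 = 103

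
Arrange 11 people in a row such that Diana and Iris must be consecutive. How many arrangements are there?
Treat the 2 as one block: (11-2+1)! × 2! = 3628800 × 2 = 7257600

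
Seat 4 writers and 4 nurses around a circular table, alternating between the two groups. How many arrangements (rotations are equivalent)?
Fix one of the writers: (4-1)! ways for the remaining writers, × 4! ways for the nurses = 6 × 24 = 144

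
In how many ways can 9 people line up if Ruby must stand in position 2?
Fix one position: (9-1)! = 40320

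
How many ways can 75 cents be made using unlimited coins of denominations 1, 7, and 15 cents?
Coefficient of x^75 in 1/(1-x^1) · 1/(1-x^7) · 1/(1-x^15). Case on j = number of 15-cent coins (j = 0..5); remainder r = 75 - 15j is made from {1,7} in ⌊r/7⌋+1 ways. r = 75, 60, 45, 30, 15, 0 → 11 + 9 + 7 + 5 + 3 + 1 = 36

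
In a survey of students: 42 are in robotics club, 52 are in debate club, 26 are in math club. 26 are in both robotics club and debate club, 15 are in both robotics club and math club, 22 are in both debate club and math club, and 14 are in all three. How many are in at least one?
|A∪B∪C| = 42+52+26-26-15-22+14 = 71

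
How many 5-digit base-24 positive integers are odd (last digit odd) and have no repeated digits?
Last∈{1,3,5,7,9,11,13,15,17,19,21,23}. Last=0: 0. Last nonzero: 12×22×P(22,3) = 2439360. Total = 2439360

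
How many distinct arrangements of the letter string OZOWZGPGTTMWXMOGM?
17! / (1! × 3! × 3! × 1! × 2! × 3! × 2! × 2!) = 205837632000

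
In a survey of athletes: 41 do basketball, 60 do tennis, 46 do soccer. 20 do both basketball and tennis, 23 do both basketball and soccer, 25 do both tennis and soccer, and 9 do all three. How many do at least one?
|A∪B∪C| = 41+60+46-20-23-25+9 = 88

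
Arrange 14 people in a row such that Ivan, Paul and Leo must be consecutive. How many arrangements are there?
Treat the 3 as one block: (14-3+1)! × 3! = 479001600 × 6 = 2874009600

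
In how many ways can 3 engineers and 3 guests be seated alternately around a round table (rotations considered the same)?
Fix one of the engineers: (3-1)! ways for the remaining engineers, × 3! ways for the guests = 2 × 6 = 12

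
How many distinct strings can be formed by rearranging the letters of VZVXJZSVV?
9! / (1! × 4! × 2! × 1! × 1!) = 7560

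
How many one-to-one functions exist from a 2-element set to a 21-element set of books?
P(21,2) = 21!/(21-2)! = 420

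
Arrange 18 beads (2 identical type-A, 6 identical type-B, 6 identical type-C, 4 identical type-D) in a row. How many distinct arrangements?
18! / (2! × 6! × 6! × 4!) = 257297040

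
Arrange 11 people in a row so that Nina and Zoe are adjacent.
Treat as block: (11-1)! × 2! = 3628800 × 2 = 7257600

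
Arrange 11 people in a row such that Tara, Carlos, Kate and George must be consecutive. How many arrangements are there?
Treat the 4 as one block: (11-4+1)! × 4! = 40320 × 24 = 967680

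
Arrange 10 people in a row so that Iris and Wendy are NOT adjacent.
Total - adjacent = 10! - (10-1)!×2 = 3628800 - 725760 = 2903040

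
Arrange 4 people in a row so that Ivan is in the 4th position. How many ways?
Fix one position: (4-1)! = 6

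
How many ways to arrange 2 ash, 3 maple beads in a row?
5! / (2! × 3!) = 10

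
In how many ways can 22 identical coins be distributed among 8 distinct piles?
C(22+8-1, 8-1) = C(29, 7) = 1560780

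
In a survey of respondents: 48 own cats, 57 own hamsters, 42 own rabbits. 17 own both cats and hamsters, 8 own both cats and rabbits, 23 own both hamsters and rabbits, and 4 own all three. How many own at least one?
|A∪B∪C| = 48+57+42-17-8-23+4 = 103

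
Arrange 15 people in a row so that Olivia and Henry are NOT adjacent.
Total - adjacent = 15! - (15-1)!×2 = 1307674368000 - 174356582400 = 1133317785600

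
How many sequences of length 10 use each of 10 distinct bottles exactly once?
10! = 3628800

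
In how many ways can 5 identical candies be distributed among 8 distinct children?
C(5+8-1, 8-1) = C(12, 7) = 792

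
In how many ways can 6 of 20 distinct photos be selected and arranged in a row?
P(20,6) = 20!/(20-6)! = 27907200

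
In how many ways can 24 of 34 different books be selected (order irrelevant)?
C(34,24) = 34!/(24!×10!) = 131128140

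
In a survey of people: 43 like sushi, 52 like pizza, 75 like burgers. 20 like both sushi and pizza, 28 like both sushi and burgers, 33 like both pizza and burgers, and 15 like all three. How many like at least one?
|A∪B∪C| = 43+52+75-20-28-33+15 = 104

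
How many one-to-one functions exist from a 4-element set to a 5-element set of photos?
P(5,4) = 5!/(5-4)! = 120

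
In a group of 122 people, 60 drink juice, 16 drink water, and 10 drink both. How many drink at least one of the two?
|A∪B| = |A| + |B| - |A∩B| = 60 + 16 - 10 = 66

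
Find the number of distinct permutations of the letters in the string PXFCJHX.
7! / (2! × 1! × 1! × 1! × 1! × 1!) = 2520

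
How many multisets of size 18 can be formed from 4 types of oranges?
C(18+4-1, 4-1) = C(21, 3) = 1330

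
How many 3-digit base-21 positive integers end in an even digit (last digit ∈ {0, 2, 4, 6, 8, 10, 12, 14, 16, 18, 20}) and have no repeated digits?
Last∈{0,2,4,6,8,10,12,14,16,18,20}. Last=0: 380. Last nonzero: 10×19×P(19,1) = 3610. Total = 3990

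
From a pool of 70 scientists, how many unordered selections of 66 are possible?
C(70,66) = 70!/(66!×4!) = 916895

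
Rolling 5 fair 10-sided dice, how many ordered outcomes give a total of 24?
Coefficient of x^24 in (x + x² + ... + x^10)^5. By inclusion-exclusion on dice exceeding 10: Σ_j (-1)^j C(5,j)·C(24-1-10j, 4) = C(5,0)·C(23,4) - C(5,1)·C(13,4) = 1·8855 - 5·715 = 5280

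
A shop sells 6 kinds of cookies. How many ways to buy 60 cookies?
C(60+6-1, 6-1) = C(65, 5) = 8259888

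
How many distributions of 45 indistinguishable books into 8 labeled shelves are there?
C(45+8-1, 8-1) = C(52, 7) = 133784560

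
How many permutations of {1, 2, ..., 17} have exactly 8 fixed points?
Choose the 8 fixed points C(17,8) = 24310, derange the rest: !9 = Σ_{j=0}^{9} (-1)^j·9!/j! = 362880 - 362880 + 181440 - 60480 + 15120 - 3024 + 504 - 72 + 9 - 1 = 133496. Product = 24310 × 133496 = 3245287760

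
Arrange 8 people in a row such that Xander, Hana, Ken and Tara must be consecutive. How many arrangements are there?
Treat the 4 as one block: (8-4+1)! × 4! = 120 × 24 = 2880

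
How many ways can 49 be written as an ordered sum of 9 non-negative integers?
C(49+9-1, 9-1) = C(57, 8) = 1652411475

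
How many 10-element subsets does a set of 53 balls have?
C(53,10) = 53!/(10!×43!) = 19499099620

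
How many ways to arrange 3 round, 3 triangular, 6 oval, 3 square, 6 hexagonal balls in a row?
21! / (3! × 3! × 6! × 3! × 6!) = 456273417600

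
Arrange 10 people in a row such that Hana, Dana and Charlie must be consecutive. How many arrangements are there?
Treat the 3 as one block: (10-3+1)! × 3! = 40320 × 6 = 241920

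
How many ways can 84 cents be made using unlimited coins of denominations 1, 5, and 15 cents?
Coefficient of x^84 in 1/(1-x^1) · 1/(1-x^5) · 1/(1-x^15). Case on j = number of 15-cent coins (j = 0..5); remainder r = 84 - 15j is made from {1,5} in ⌊r/5⌋+1 ways. r = 84, 69, 54, 39, 24, 9 → 17 + 14 + 11 + 8 + 5 + 2 = 57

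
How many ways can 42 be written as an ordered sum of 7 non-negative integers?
C(42+7-1, 7-1) = C(48, 6) = 12271512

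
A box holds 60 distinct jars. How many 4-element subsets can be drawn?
C(60,4) = 60!/(4!×56!) = 487635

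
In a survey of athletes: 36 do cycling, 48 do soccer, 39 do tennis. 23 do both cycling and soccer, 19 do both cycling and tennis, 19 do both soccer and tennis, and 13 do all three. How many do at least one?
|A∪B∪C| = 36+48+39-23-19-19+13 = 75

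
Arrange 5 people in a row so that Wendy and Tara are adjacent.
Treat as block: (5-1)! × 2! = 24 × 2 = 48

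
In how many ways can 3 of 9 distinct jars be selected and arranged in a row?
P(9,3) = 9!/(9-3)! = 504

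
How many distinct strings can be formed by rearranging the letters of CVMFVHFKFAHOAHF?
15! / (1! × 1! × 2! × 4! × 1! × 3! × 1! × 2!) = 2270268000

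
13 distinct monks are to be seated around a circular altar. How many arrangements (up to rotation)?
Circular: fix one position, arrange the rest. (13-1)! = 479001600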